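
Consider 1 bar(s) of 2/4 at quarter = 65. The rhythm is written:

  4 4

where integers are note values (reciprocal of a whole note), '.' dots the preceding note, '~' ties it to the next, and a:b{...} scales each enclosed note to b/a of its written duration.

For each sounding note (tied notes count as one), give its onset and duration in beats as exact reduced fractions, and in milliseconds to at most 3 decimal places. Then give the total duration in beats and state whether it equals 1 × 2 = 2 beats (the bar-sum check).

1) 0.0ms=0b +923.077ms=1b
2) 923.077ms=1b +923.077ms=1b
Σ=2b of 2 (65bpm 2/4) — PASS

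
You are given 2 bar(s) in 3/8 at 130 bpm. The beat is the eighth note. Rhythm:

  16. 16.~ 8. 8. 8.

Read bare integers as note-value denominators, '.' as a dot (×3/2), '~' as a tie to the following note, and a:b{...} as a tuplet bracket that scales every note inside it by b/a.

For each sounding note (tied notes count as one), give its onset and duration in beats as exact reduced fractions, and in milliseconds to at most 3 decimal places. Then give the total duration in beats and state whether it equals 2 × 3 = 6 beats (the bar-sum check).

1) 0.0ms=0b +346.154ms=3/4b
2) 346.154ms=3/4b +1038.462ms=9/4b
3) 1384.615ms=3b +692.308ms=3/2b
4) 2076.923ms=9/2b +692.308ms=3/2b
Σ=6b of 6 (130bpm 3/8) — PASS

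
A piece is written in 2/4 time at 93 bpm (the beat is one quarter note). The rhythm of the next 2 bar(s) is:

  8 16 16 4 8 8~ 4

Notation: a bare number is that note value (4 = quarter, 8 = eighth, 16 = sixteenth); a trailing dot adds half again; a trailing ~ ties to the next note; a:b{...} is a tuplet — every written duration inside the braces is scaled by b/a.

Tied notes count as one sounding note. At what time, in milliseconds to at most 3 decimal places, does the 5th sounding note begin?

note 5 onset = 2b = 1290.323ms

1. 0.0ms @ 0 + 322.581ms (1/2)
2. 322.581ms @ 1/2 + 161.29ms (1/4)
3. 483.871ms @ 3/4 + 161.29ms (1/4)
4. 645.161ms @ 1 + 645.161ms (1)
5. 1290.323ms @ 2 + 322.581ms (1/2)
6. 1612.903ms @ 5/2 + 967.742ms (3/2)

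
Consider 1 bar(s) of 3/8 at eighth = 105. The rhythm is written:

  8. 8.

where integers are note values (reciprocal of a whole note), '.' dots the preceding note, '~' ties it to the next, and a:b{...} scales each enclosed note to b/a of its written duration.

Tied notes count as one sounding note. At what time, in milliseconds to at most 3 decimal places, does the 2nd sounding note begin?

1. 0.0ms @ 0 + 857.143ms (3/2)
2. 857.143ms @ 3/2 + 857.143ms (3/2)

note 2 onset = 3/2b = 857.143ms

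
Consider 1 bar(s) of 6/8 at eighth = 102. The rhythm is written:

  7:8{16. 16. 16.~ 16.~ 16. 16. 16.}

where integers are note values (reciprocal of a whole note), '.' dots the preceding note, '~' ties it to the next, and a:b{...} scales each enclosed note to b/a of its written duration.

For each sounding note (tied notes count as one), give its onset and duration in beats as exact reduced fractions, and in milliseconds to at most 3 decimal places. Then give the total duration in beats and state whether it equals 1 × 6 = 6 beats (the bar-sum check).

1) 0.0ms=0b +504.202ms=6/7b
2) 504.202ms=6/7b +504.202ms=6/7b
3) 1008.403ms=12/7b +1512.605ms=18/7b
4) 2521.008ms=30/7b +504.202ms=6/7b
5) 3025.21ms=36/7b +504.202ms=6/7b
Σ=6b of 6 (102bpm 6/8) — PASS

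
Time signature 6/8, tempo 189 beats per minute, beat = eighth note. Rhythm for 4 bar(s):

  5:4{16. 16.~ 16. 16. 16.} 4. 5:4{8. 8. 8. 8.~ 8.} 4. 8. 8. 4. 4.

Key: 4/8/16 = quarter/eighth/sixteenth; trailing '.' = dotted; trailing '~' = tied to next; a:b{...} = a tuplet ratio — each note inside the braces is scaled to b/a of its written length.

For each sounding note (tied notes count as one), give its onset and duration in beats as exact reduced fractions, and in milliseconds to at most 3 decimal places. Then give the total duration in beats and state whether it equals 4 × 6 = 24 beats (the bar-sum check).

1) 0.0ms=0b +190.476ms=3/5b
2) 190.476ms=3/5b +380.952ms=6/5b
3) 571.429ms=9/5b +190.476ms=3/5b
4) 761.905ms=12/5b +190.476ms=3/5b
5) 952.381ms=3b +952.381ms=3b
6) 1904.762ms=6b +380.952ms=6/5b
7) 2285.714ms=36/5b +380.952ms=6/5b
8) 2666.667ms=42/5b +380.952ms=6/5b
9) 3047.619ms=48/5b +761.905ms=12/5b
10) 3809.524ms=12b +952.381ms=3b
11) 4761.905ms=15b +476.19ms=3/2b
12) 5238.095ms=33/2b +476.19ms=3/2b
13) 5714.286ms=18b +952.381ms=3b
14) 6666.667ms=21b +952.381ms=3b
Σ=24b of 24 (189bpm 6/8) — PASS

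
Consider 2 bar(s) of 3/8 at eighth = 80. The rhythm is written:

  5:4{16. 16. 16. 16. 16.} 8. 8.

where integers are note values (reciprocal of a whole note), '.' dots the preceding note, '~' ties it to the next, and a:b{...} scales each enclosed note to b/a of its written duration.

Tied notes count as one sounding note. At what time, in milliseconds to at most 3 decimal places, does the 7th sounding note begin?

1. 0.0ms @ 0 + 450.0ms (3/5)
2. 450.0ms @ 3/5 + 450.0ms (3/5)
3. 900.0ms @ 6/5 + 450.0ms (3/5)
4. 1350.0ms @ 9/5 + 450.0ms (3/5)
5. 1800.0ms @ 12/5 + 450.0ms (3/5)
6. 2250.0ms @ 3 + 1125.0ms (3/2)
7. 3375.0ms @ 9/2 + 1125.0ms (3/2)

note 7 onset = 9/2b = 3375.0ms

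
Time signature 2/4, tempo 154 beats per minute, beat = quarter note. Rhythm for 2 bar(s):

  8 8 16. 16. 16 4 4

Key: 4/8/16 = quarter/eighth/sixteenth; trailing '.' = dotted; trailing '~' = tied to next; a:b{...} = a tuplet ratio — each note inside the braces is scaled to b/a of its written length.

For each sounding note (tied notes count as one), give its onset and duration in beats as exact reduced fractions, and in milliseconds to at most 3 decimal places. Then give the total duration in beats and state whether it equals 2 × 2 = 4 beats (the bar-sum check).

1) 0.0ms=0b +194.805ms=1/2b
2) 194.805ms=1/2b +194.805ms=1/2b
3) 389.61ms=1b +146.104ms=3/8b
4) 535.714ms=11/8b +146.104ms=3/8b
5) 681.818ms=7/4b +97.403ms=1/4b
6) 779.221ms=2b +389.61ms=1b
7) 1168.831ms=3b +389.61ms=1b
Σ=4b of 4 (154bpm 2/4) — PASS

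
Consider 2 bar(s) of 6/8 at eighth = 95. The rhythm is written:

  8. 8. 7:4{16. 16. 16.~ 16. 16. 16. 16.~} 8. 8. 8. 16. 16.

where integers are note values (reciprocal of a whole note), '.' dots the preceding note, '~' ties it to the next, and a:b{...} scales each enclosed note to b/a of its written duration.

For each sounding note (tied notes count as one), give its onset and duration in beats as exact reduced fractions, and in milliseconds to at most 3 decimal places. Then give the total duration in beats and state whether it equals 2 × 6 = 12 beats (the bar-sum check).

1) 0.0ms=0b +947.368ms=3/2b
2) 947.368ms=3/2b +947.368ms=3/2b
3) 1894.737ms=3b +270.677ms=3/7b
4) 2165.414ms=24/7b +270.677ms=3/7b
5) 2436.09ms=27/7b +541.353ms=6/7b
6) 2977.444ms=33/7b +270.677ms=3/7b
7) 3248.12ms=36/7b +270.677ms=3/7b
8) 3518.797ms=39/7b +1218.045ms=27/14b
9) 4736.842ms=15/2b +947.368ms=3/2b
10) 5684.211ms=9b +947.368ms=3/2b
11) 6631.579ms=21/2b +473.684ms=3/4b
12) 7105.263ms=45/4b +473.684ms=3/4b
Σ=12b of 12 (95bpm 6/8) — PASS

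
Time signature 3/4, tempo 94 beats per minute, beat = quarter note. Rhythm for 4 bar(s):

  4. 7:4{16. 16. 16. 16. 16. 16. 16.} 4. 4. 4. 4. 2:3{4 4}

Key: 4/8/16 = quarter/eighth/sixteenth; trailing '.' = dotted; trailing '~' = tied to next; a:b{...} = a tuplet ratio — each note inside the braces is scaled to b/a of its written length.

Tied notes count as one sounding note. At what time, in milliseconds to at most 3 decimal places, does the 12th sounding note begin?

1. 0.0ms @ 0 + 957.447ms (3/2)
2. 957.447ms @ 3/2 + 136.778ms (3/14)
3. 1094.225ms @ 12/7 + 136.778ms (3/14)
4. 1231.003ms @ 27/14 + 136.778ms (3/14)
5. 1367.781ms @ 15/7 + 136.778ms (3/14)
6. 1504.559ms @ 33/14 + 136.778ms (3/14)
7. 1641.337ms @ 18/7 + 136.778ms (3/14)
8. 1778.116ms @ 39/14 + 136.778ms (3/14)
9. 1914.894ms @ 3 + 957.447ms (3/2)
10. 2872.34ms @ 9/2 + 957.447ms (3/2)
11. 3829.787ms @ 6 + 957.447ms (3/2)
12. 4787.234ms @ 15/2 + 957.447ms (3/2)
13. 5744.681ms @ 9 + 957.447ms (3/2)
14. 6702.128ms @ 21/2 + 957.447ms (3/2)

note 12 onset = 15/2b = 4787.234ms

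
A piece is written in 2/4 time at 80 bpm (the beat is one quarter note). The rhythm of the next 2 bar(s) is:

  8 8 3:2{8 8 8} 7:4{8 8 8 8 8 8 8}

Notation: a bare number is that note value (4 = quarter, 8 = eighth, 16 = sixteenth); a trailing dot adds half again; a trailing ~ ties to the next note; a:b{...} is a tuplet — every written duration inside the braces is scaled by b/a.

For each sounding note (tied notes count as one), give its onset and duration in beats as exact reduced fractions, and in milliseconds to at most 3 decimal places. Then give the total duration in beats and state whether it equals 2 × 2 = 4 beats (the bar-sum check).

1) 0.0ms=0b +375.0ms=1/2b
2) 375.0ms=1/2b +375.0ms=1/2b
3) 750.0ms=1b +250.0ms=1/3b
4) 1000.0ms=4/3b +250.0ms=1/3b
5) 1250.0ms=5/3b +250.0ms=1/3b
6) 1500.0ms=2b +214.286ms=2/7b
7) 1714.286ms=16/7b +214.286ms=2/7b
8) 1928.571ms=18/7b +214.286ms=2/7b
9) 2142.857ms=20/7b +214.286ms=2/7b
10) 2357.143ms=22/7b +214.286ms=2/7b
11) 2571.429ms=24/7b +214.286ms=2/7b
12) 2785.714ms=26/7b +214.286ms=2/7b
Σ=4b of 4 (80bpm 2/4) — PASS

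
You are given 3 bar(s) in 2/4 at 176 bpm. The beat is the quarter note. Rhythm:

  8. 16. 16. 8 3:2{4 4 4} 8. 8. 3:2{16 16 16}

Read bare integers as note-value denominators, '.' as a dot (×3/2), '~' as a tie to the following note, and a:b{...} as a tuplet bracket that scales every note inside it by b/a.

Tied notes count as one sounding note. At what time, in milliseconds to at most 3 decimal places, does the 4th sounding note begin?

note 4 onset = 3/2b = 511.364ms

1. 0.0ms @ 0 + 255.682ms (3/4)
2. 255.682ms @ 3/4 + 127.841ms (3/8)
3. 383.523ms @ 9/8 + 127.841ms (3/8)
4. 511.364ms @ 3/2 + 170.455ms (1/2)
5. 681.818ms @ 2 + 227.273ms (2/3)
6. 909.091ms @ 8/3 + 227.273ms (2/3)
7. 1136.364ms @ 10/3 + 227.273ms (2/3)
8. 1363.636ms @ 4 + 255.682ms (3/4)
9. 1619.318ms @ 19/4 + 255.682ms (3/4)
10. 1875.0ms @ 11/2 + 56.818ms (1/6)
11. 1931.818ms @ 17/3 + 56.818ms (1/6)
12. 1988.636ms @ 35/6 + 56.818ms (1/6)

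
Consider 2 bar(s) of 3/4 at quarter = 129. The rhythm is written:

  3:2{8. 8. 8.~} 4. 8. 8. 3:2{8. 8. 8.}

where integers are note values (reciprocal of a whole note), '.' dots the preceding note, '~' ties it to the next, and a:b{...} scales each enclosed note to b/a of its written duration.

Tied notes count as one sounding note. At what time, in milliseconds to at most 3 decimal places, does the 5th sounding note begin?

note 5 onset = 15/4b = 1744.186ms

1. 0.0ms @ 0 + 232.558ms (1/2)
2. 232.558ms @ 1/2 + 232.558ms (1/2)
3. 465.116ms @ 1 + 930.233ms (2)
4. 1395.349ms @ 3 + 348.837ms (3/4)
5. 1744.186ms @ 15/4 + 348.837ms (3/4)
6. 2093.023ms @ 9/2 + 232.558ms (1/2)
7. 2325.581ms @ 5 + 232.558ms (1/2)
8. 2558.14ms @ 11/2 + 232.558ms (1/2)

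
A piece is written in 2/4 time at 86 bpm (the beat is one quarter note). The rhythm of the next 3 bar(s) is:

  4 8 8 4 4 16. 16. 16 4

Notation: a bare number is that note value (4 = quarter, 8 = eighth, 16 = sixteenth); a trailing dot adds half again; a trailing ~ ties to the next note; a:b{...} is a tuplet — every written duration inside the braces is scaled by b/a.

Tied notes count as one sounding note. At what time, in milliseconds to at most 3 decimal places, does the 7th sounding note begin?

note 7 onset = 35/8b = 3052.326ms

1. 0.0ms @ 0 + 697.674ms (1)
2. 697.674ms @ 1 + 348.837ms (1/2)
3. 1046.512ms @ 3/2 + 348.837ms (1/2)
4. 1395.349ms @ 2 + 697.674ms (1)
5. 2093.023ms @ 3 + 697.674ms (1)
6. 2790.698ms @ 4 + 261.628ms (3/8)
7. 3052.326ms @ 35/8 + 261.628ms (3/8)
8. 3313.953ms @ 19/4 + 174.419ms (1/4)
9. 3488.372ms @ 5 + 697.674ms (1)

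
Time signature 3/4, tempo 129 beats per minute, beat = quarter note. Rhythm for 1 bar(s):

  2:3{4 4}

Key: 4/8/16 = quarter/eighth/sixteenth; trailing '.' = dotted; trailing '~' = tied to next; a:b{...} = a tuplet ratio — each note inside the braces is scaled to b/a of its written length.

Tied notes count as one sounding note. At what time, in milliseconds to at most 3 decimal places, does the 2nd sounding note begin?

1. 0.0ms @ 0 + 697.674ms (3/2)
2. 697.674ms @ 3/2 + 697.674ms (3/2)

note 2 onset = 3/2b = 697.674ms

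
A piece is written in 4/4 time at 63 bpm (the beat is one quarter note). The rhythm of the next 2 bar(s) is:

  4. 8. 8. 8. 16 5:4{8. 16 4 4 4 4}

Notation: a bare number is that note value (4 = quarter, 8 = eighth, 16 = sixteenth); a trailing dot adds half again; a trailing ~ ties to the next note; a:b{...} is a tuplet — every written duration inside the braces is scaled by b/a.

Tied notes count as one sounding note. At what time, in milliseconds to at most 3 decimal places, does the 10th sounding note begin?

1. 0.0ms @ 0 + 1428.571ms (3/2)
2. 1428.571ms @ 3/2 + 714.286ms (3/4)
3. 2142.857ms @ 9/4 + 714.286ms (3/4)
4. 2857.143ms @ 3 + 714.286ms (3/4)
5. 3571.429ms @ 15/4 + 238.095ms (1/4)
6. 3809.524ms @ 4 + 571.429ms (3/5)
7. 4380.952ms @ 23/5 + 190.476ms (1/5)
8. 4571.429ms @ 24/5 + 761.905ms (4/5)
9. 5333.333ms @ 28/5 + 761.905ms (4/5)
10. 6095.238ms @ 32/5 + 761.905ms (4/5)
11. 6857.143ms @ 36/5 + 761.905ms (4/5)

note 10 onset = 32/5b = 6095.238ms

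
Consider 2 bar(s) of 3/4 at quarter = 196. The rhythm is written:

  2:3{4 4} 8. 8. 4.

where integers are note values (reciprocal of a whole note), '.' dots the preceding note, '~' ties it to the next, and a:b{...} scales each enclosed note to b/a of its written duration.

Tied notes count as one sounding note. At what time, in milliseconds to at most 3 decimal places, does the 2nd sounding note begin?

1. 0.0ms @ 0 + 459.184ms (3/2)
2. 459.184ms @ 3/2 + 459.184ms (3/2)
3. 918.367ms @ 3 + 229.592ms (3/4)
4. 1147.959ms @ 15/4 + 229.592ms (3/4)
5. 1377.551ms @ 9/2 + 459.184ms (3/2)

note 2 onset = 3/2b = 459.184ms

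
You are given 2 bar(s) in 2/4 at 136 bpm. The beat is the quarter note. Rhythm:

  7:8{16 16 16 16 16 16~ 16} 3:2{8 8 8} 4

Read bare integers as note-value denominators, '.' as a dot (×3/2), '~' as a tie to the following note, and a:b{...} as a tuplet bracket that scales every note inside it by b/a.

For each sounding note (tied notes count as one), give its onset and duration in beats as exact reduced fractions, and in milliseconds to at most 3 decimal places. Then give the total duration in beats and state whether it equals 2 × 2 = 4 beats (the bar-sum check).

1) 0.0ms=0b +126.05ms=2/7b
2) 126.05ms=2/7b +126.05ms=2/7b
3) 252.101ms=4/7b +126.05ms=2/7b
4) 378.151ms=6/7b +126.05ms=2/7b
5) 504.202ms=8/7b +126.05ms=2/7b
6) 630.252ms=10/7b +252.101ms=4/7b
7) 882.353ms=2b +147.059ms=1/3b
8) 1029.412ms=7/3b +147.059ms=1/3b
9) 1176.471ms=8/3b +147.059ms=1/3b
10) 1323.529ms=3b +441.176ms=1b
Σ=4b of 4 (136bpm 2/4) — PASS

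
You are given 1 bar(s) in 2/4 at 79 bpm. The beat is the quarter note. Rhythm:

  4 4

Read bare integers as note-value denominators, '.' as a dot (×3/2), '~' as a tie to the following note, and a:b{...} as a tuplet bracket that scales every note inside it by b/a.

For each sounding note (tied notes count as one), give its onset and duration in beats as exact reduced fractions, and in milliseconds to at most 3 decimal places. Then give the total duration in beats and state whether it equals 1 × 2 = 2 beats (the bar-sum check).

1) 0.0ms=0b +759.494ms=1b
2) 759.494ms=1b +759.494ms=1b
Σ=2b of 2 (79bpm 2/4) — PASS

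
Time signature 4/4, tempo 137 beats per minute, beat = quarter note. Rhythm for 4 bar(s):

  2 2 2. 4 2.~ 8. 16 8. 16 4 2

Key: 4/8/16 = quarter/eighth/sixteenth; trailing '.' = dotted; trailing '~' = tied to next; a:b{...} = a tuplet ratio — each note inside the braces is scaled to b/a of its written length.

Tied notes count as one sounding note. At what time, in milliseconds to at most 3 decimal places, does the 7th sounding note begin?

1. 0.0ms @ 0 + 875.912ms (2)
2. 875.912ms @ 2 + 875.912ms (2)
3. 1751.825ms @ 4 + 1313.869ms (3)
4. 3065.693ms @ 7 + 437.956ms (1)
5. 3503.65ms @ 8 + 1642.336ms (15/4)
6. 5145.985ms @ 47/4 + 109.489ms (1/4)
7. 5255.474ms @ 12 + 328.467ms (3/4)
8. 5583.942ms @ 51/4 + 109.489ms (1/4)
9. 5693.431ms @ 13 + 437.956ms (1)
10. 6131.387ms @ 14 + 875.912ms (2)

note 7 onset = 12b = 5255.474ms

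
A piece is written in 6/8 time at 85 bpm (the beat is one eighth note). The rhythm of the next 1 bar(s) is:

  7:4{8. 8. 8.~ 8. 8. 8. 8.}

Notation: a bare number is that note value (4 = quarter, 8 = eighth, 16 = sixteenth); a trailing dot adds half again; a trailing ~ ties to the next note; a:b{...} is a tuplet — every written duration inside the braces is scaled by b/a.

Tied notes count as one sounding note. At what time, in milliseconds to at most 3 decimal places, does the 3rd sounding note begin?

note 3 onset = 12/7b = 1210.084ms

1. 0.0ms @ 0 + 605.042ms (6/7)
2. 605.042ms @ 6/7 + 605.042ms (6/7)
3. 1210.084ms @ 12/7 + 1210.084ms (12/7)
4. 2420.168ms @ 24/7 + 605.042ms (6/7)
5. 3025.21ms @ 30/7 + 605.042ms (6/7)
6. 3630.252ms @ 36/7 + 605.042ms (6/7)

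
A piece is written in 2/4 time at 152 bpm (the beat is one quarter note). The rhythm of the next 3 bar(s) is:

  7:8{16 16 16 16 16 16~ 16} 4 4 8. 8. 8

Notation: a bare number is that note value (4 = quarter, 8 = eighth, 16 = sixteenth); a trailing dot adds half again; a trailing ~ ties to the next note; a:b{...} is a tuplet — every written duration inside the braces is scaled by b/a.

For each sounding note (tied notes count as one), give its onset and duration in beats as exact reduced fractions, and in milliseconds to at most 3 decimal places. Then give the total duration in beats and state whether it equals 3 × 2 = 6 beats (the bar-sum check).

1) 0.0ms=0b +112.782ms=2/7b
2) 112.782ms=2/7b +112.782ms=2/7b
3) 225.564ms=4/7b +112.782ms=2/7b
4) 338.346ms=6/7b +112.782ms=2/7b
5) 451.128ms=8/7b +112.782ms=2/7b
6) 563.91ms=10/7b +225.564ms=4/7b
7) 789.474ms=2b +394.737ms=1b
8) 1184.211ms=3b +394.737ms=1b
9) 1578.947ms=4b +296.053ms=3/4b
10) 1875.0ms=19/4b +296.053ms=3/4b
11) 2171.053ms=11/2b +197.368ms=1/2b
Σ=6b of 6 (152bpm 2/4) — PASS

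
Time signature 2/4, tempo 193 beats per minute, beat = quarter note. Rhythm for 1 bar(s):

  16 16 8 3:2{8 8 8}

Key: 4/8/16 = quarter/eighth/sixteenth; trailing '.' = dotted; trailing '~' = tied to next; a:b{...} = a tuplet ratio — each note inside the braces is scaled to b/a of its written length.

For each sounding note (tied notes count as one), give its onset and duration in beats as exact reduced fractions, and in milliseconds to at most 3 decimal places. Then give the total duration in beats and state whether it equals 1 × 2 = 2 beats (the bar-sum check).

1) 0.0ms=0b +77.72ms=1/4b
2) 77.72ms=1/4b +77.72ms=1/4b
3) 155.44ms=1/2b +155.44ms=1/2b
4) 310.881ms=1b +103.627ms=1/3b
5) 414.508ms=4/3b +103.627ms=1/3b
6) 518.135ms=5/3b +103.627ms=1/3b
Σ=2b of 2 (193bpm 2/4) — PASS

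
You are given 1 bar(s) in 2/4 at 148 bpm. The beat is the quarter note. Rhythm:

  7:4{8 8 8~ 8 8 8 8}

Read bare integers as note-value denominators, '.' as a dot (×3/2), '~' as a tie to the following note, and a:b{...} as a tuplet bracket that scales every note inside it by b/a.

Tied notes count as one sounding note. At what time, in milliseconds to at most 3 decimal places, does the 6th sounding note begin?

note 6 onset = 12/7b = 694.981ms

1. 0.0ms @ 0 + 115.83ms (2/7)
2. 115.83ms @ 2/7 + 115.83ms (2/7)
3. 231.66ms @ 4/7 + 231.66ms (4/7)
4. 463.32ms @ 8/7 + 115.83ms (2/7)
5. 579.151ms @ 10/7 + 115.83ms (2/7)
6. 694.981ms @ 12/7 + 115.83ms (2/7)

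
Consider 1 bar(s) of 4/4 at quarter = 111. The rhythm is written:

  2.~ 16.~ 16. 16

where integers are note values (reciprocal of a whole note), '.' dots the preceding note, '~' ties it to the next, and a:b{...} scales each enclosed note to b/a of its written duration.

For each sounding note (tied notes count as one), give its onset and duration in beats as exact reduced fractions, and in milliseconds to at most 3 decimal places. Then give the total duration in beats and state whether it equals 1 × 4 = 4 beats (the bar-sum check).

1) 0.0ms=0b +2027.027ms=15/4b
2) 2027.027ms=15/4b +135.135ms=1/4b
Σ=4b of 4 (111bpm 4/4) — PASS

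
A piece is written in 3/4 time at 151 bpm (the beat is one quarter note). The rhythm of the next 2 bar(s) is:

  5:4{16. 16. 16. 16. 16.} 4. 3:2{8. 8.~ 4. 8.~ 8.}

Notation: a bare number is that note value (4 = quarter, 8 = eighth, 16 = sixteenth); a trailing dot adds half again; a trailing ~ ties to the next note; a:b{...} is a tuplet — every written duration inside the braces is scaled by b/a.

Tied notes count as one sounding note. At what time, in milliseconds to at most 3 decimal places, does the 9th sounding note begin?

note 9 onset = 5b = 1986.755ms

1. 0.0ms @ 0 + 119.205ms (3/10)
2. 119.205ms @ 3/10 + 119.205ms (3/10)
3. 238.411ms @ 3/5 + 119.205ms (3/10)
4. 357.616ms @ 9/10 + 119.205ms (3/10)
5. 476.821ms @ 6/5 + 119.205ms (3/10)
6. 596.026ms @ 3/2 + 596.026ms (3/2)
7. 1192.053ms @ 3 + 198.675ms (1/2)
8. 1390.728ms @ 7/2 + 596.026ms (3/2)
9. 1986.755ms @ 5 + 397.351ms (1)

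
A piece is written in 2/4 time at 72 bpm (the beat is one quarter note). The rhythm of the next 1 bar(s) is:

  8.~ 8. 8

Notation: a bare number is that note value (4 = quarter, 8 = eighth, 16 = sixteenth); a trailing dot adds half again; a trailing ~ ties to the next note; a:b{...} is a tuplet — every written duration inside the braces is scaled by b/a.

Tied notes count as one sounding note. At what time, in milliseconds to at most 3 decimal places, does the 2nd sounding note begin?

note 2 onset = 3/2b = 1250.0ms

1. 0.0ms @ 0 + 1250.0ms (3/2)
2. 1250.0ms @ 3/2 + 416.667ms (1/2)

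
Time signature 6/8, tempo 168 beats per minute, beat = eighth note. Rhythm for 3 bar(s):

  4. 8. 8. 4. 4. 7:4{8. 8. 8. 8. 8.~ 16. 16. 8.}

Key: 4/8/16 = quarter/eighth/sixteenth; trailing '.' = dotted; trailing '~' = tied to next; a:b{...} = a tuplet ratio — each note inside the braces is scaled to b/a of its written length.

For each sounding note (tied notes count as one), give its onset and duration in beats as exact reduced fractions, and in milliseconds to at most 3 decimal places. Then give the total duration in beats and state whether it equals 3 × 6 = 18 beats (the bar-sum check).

1) 0.0ms=0b +1071.429ms=3b
2) 1071.429ms=3b +535.714ms=3/2b
3) 1607.143ms=9/2b +535.714ms=3/2b
4) 2142.857ms=6b +1071.429ms=3b
5) 3214.286ms=9b +1071.429ms=3b
6) 4285.714ms=12b +306.122ms=6/7b
7) 4591.837ms=90/7b +306.122ms=6/7b
8) 4897.959ms=96/7b +306.122ms=6/7b
9) 5204.082ms=102/7b +306.122ms=6/7b
10) 5510.204ms=108/7b +459.184ms=9/7b
11) 5969.388ms=117/7b +153.061ms=3/7b
12) 6122.449ms=120/7b +306.122ms=6/7b
Σ=18b of 18 (168bpm 6/8) — PASS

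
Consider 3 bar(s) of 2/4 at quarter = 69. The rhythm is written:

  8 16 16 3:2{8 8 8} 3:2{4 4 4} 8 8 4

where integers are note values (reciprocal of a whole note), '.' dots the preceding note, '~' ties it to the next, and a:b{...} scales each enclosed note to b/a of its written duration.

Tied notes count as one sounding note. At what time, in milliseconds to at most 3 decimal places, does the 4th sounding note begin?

note 4 onset = 1b = 869.565ms

1. 0.0ms @ 0 + 434.783ms (1/2)
2. 434.783ms @ 1/2 + 217.391ms (1/4)
3. 652.174ms @ 3/4 + 217.391ms (1/4)
4. 869.565ms @ 1 + 289.855ms (1/3)
5. 1159.42ms @ 4/3 + 289.855ms (1/3)
6. 1449.275ms @ 5/3 + 289.855ms (1/3)
7. 1739.13ms @ 2 + 579.71ms (2/3)
8. 2318.841ms @ 8/3 + 579.71ms (2/3)
9. 2898.551ms @ 10/3 + 579.71ms (2/3)
10. 3478.261ms @ 4 + 434.783ms (1/2)
11. 3913.043ms @ 9/2 + 434.783ms (1/2)
12. 4347.826ms @ 5 + 869.565ms (1)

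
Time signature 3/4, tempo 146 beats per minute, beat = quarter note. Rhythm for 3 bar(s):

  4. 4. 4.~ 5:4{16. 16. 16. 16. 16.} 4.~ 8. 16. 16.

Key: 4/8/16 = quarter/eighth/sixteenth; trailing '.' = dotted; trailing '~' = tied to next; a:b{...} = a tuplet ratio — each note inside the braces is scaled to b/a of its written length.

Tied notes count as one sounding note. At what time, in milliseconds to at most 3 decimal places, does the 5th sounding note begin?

1. 0.0ms @ 0 + 616.438ms (3/2)
2. 616.438ms @ 3/2 + 616.438ms (3/2)
3. 1232.877ms @ 3 + 739.726ms (9/5)
4. 1972.603ms @ 24/5 + 123.288ms (3/10)
5. 2095.89ms @ 51/10 + 123.288ms (3/10)
6. 2219.178ms @ 27/5 + 123.288ms (3/10)
7. 2342.466ms @ 57/10 + 123.288ms (3/10)
8. 2465.753ms @ 6 + 924.658ms (9/4)
9. 3390.411ms @ 33/4 + 154.11ms (3/8)
10. 3544.521ms @ 69/8 + 154.11ms (3/8)

note 5 onset = 51/10b = 2095.89ms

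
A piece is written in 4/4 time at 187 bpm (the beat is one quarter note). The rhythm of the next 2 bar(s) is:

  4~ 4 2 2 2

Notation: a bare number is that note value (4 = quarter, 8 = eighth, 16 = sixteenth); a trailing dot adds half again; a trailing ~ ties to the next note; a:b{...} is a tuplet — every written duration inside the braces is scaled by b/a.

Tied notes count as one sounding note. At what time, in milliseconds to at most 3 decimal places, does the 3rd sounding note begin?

1. 0.0ms @ 0 + 641.711ms (2)
2. 641.711ms @ 2 + 641.711ms (2)
3. 1283.422ms @ 4 + 641.711ms (2)
4. 1925.134ms @ 6 + 641.711ms (2)

note 3 onset = 4b = 1283.422ms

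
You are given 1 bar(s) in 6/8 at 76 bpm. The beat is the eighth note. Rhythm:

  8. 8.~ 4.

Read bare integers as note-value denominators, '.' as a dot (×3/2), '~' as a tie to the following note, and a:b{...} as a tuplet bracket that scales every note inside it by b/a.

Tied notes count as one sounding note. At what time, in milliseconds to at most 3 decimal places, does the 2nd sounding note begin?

1. 0.0ms @ 0 + 1184.211ms (3/2)
2. 1184.211ms @ 3/2 + 3552.632ms (9/2)

note 2 onset = 3/2b = 1184.211ms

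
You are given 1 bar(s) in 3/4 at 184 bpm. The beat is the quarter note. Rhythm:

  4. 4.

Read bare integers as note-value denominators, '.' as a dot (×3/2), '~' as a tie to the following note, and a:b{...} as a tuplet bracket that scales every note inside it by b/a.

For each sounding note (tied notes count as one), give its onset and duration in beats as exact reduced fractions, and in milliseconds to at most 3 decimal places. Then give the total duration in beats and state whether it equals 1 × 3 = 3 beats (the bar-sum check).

1) 0.0ms=0b +489.13ms=3/2b
2) 489.13ms=3/2b +489.13ms=3/2b
Σ=3b of 3 (184bpm 3/4) — PASS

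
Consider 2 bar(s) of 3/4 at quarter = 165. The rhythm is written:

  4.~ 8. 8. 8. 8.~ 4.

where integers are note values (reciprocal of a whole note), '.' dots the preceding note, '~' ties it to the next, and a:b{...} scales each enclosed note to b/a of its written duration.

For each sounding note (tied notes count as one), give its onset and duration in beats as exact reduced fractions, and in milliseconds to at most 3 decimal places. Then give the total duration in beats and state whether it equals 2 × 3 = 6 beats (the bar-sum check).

1) 0.0ms=0b +818.182ms=9/4b
2) 818.182ms=9/4b +272.727ms=3/4b
3) 1090.909ms=3b +272.727ms=3/4b
4) 1363.636ms=15/4b +818.182ms=9/4b
Σ=6b of 6 (165bpm 3/4) — PASS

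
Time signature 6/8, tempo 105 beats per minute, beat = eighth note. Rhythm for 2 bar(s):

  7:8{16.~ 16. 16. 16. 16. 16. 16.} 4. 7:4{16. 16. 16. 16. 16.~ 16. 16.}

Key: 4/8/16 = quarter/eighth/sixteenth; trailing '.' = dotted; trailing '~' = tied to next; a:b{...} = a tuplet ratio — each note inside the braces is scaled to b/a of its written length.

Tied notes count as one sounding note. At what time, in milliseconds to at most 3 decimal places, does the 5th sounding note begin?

1. 0.0ms @ 0 + 979.592ms (12/7)
2. 979.592ms @ 12/7 + 489.796ms (6/7)
3. 1469.388ms @ 18/7 + 489.796ms (6/7)
4. 1959.184ms @ 24/7 + 489.796ms (6/7)
5. 2448.98ms @ 30/7 + 489.796ms (6/7)
6. 2938.776ms @ 36/7 + 489.796ms (6/7)
7. 3428.571ms @ 6 + 1714.286ms (3)
8. 5142.857ms @ 9 + 244.898ms (3/7)
9. 5387.755ms @ 66/7 + 244.898ms (3/7)
10. 5632.653ms @ 69/7 + 244.898ms (3/7)
11. 5877.551ms @ 72/7 + 244.898ms (3/7)
12. 6122.449ms @ 75/7 + 489.796ms (6/7)
13. 6612.245ms @ 81/7 + 244.898ms (3/7)

note 5 onset = 30/7b = 2448.98ms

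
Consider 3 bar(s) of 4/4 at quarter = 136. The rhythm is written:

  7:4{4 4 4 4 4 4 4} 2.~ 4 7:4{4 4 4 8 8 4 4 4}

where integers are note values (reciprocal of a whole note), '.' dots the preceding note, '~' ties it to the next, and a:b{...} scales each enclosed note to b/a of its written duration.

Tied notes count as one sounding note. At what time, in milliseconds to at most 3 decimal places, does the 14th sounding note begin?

note 14 onset = 72/7b = 4537.815ms

1. 0.0ms @ 0 + 252.101ms (4/7)
2. 252.101ms @ 4/7 + 252.101ms (4/7)
3. 504.202ms @ 8/7 + 252.101ms (4/7)
4. 756.303ms @ 12/7 + 252.101ms (4/7)
5. 1008.403ms @ 16/7 + 252.101ms (4/7)
6. 1260.504ms @ 20/7 + 252.101ms (4/7)
7. 1512.605ms @ 24/7 + 252.101ms (4/7)
8. 1764.706ms @ 4 + 1764.706ms (4)
9. 3529.412ms @ 8 + 252.101ms (4/7)
10. 3781.513ms @ 60/7 + 252.101ms (4/7)
11. 4033.613ms @ 64/7 + 252.101ms (4/7)
12. 4285.714ms @ 68/7 + 126.05ms (2/7)
13. 4411.765ms @ 10 + 126.05ms (2/7)
14. 4537.815ms @ 72/7 + 252.101ms (4/7)
15. 4789.916ms @ 76/7 + 252.101ms (4/7)
16. 5042.017ms @ 80/7 + 252.101ms (4/7)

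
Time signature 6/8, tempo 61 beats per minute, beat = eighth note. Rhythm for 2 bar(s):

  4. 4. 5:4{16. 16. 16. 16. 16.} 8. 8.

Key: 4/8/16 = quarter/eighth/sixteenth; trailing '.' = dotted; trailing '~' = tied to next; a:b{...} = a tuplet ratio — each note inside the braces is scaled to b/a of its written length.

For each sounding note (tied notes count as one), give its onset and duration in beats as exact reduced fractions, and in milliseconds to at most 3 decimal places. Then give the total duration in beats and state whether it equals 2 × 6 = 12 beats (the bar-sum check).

1) 0.0ms=0b +2950.82ms=3b
2) 2950.82ms=3b +2950.82ms=3b
3) 5901.639ms=6b +590.164ms=3/5b
4) 6491.803ms=33/5b +590.164ms=3/5b
5) 7081.967ms=36/5b +590.164ms=3/5b
6) 7672.131ms=39/5b +590.164ms=3/5b
7) 8262.295ms=42/5b +590.164ms=3/5b
8) 8852.459ms=9b +1475.41ms=3/2b
9) 10327.869ms=21/2b +1475.41ms=3/2b
Σ=12b of 12 (61bpm 6/8) — PASS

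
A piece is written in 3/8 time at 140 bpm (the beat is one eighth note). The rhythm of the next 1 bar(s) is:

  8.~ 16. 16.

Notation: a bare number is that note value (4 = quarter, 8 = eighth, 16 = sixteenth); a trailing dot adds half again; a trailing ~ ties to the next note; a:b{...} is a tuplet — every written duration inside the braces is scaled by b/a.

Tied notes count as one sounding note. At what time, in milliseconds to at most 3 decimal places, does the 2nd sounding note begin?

1. 0.0ms @ 0 + 964.286ms (9/4)
2. 964.286ms @ 9/4 + 321.429ms (3/4)

note 2 onset = 9/4b = 964.286ms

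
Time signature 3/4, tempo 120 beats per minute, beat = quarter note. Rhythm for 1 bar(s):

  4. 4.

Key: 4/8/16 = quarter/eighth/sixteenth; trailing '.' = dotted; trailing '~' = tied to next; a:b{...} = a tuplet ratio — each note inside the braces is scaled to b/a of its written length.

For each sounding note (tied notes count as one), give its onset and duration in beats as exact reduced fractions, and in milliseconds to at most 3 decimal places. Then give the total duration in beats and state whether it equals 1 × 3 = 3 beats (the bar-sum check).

1) 0.0ms=0b +750.0ms=3/2b
2) 750.0ms=3/2b +750.0ms=3/2b
Σ=3b of 3 (120bpm 3/4) — PASS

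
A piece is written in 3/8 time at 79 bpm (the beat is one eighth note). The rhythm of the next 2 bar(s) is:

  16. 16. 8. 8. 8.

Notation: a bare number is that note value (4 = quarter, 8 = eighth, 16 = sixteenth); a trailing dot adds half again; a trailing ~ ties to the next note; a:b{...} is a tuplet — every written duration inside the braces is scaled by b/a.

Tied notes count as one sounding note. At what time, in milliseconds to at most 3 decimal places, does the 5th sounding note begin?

1. 0.0ms @ 0 + 569.62ms (3/4)
2. 569.62ms @ 3/4 + 569.62ms (3/4)
3. 1139.241ms @ 3/2 + 1139.241ms (3/2)
4. 2278.481ms @ 3 + 1139.241ms (3/2)
5. 3417.722ms @ 9/2 + 1139.241ms (3/2)

note 5 onset = 9/2b = 3417.722ms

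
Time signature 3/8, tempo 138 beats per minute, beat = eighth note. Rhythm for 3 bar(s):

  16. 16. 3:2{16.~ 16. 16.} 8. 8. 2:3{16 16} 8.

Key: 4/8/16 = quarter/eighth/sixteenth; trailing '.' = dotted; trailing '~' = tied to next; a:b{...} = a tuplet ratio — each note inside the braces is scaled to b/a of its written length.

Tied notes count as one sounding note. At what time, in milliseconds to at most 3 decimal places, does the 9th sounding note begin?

1. 0.0ms @ 0 + 326.087ms (3/4)
2. 326.087ms @ 3/4 + 326.087ms (3/4)
3. 652.174ms @ 3/2 + 434.783ms (1)
4. 1086.957ms @ 5/2 + 217.391ms (1/2)
5. 1304.348ms @ 3 + 652.174ms (3/2)
6. 1956.522ms @ 9/2 + 652.174ms (3/2)
7. 2608.696ms @ 6 + 326.087ms (3/4)
8. 2934.783ms @ 27/4 + 326.087ms (3/4)
9. 3260.87ms @ 15/2 + 652.174ms (3/2)

note 9 onset = 15/2b = 3260.87ms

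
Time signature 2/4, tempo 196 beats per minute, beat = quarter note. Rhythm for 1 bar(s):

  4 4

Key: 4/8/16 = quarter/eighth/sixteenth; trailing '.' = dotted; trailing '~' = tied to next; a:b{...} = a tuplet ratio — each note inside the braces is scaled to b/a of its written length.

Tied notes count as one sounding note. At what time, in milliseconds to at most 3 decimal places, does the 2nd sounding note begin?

note 2 onset = 1b = 306.122ms

1. 0.0ms @ 0 + 306.122ms (1)
2. 306.122ms @ 1 + 306.122ms (1)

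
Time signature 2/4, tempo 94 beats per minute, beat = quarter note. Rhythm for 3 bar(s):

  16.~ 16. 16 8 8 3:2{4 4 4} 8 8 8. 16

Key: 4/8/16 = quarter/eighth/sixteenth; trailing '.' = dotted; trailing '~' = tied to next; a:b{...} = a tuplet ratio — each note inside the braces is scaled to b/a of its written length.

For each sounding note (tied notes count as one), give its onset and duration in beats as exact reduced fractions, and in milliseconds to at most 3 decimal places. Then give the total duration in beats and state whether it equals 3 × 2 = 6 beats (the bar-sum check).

1) 0.0ms=0b +478.723ms=3/4b
2) 478.723ms=3/4b +159.574ms=1/4b
3) 638.298ms=1b +319.149ms=1/2b
4) 957.447ms=3/2b +319.149ms=1/2b
5) 1276.596ms=2b +425.532ms=2/3b
6) 1702.128ms=8/3b +425.532ms=2/3b
7) 2127.66ms=10/3b +425.532ms=2/3b
8) 2553.191ms=4b +319.149ms=1/2b
9) 2872.34ms=9/2b +319.149ms=1/2b
10) 3191.489ms=5b +478.723ms=3/4b
11) 3670.213ms=23/4b +159.574ms=1/4b
Σ=6b of 6 (94bpm 2/4) — PASS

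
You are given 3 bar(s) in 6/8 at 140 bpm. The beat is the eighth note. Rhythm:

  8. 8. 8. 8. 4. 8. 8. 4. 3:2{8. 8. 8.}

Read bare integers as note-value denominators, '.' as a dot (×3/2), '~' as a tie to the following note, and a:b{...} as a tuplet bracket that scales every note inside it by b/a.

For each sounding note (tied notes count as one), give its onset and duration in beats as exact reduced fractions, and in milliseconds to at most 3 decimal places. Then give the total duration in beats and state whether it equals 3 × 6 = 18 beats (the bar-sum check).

1) 0.0ms=0b +642.857ms=3/2b
2) 642.857ms=3/2b +642.857ms=3/2b
3) 1285.714ms=3b +642.857ms=3/2b
4) 1928.571ms=9/2b +642.857ms=3/2b
5) 2571.429ms=6b +1285.714ms=3b
6) 3857.143ms=9b +642.857ms=3/2b
7) 4500.0ms=21/2b +642.857ms=3/2b
8) 5142.857ms=12b +1285.714ms=3b
9) 6428.571ms=15b +428.571ms=1b
10) 6857.143ms=16b +428.571ms=1b
11) 7285.714ms=17b +428.571ms=1b
Σ=18b of 18 (140bpm 6/8) — PASS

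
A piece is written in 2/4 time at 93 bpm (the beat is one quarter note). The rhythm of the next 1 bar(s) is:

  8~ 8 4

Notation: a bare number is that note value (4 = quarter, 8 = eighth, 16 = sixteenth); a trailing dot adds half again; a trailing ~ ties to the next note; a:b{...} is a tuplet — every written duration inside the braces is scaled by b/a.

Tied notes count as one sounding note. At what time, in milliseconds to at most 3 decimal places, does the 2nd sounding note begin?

note 2 onset = 1b = 645.161ms

1. 0.0ms @ 0 + 645.161ms (1)
2. 645.161ms @ 1 + 645.161ms (1)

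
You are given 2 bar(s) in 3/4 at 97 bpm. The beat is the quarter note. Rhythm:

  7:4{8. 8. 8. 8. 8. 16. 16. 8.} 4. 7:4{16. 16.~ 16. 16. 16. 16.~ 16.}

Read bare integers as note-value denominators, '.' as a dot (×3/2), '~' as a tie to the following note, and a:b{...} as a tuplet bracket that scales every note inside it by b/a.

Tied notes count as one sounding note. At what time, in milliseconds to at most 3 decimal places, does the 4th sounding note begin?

1. 0.0ms @ 0 + 265.096ms (3/7)
2. 265.096ms @ 3/7 + 265.096ms (3/7)
3. 530.191ms @ 6/7 + 265.096ms (3/7)
4. 795.287ms @ 9/7 + 265.096ms (3/7)
5. 1060.383ms @ 12/7 + 265.096ms (3/7)
6. 1325.479ms @ 15/7 + 132.548ms (3/14)
7. 1458.027ms @ 33/14 + 132.548ms (3/14)
8. 1590.574ms @ 18/7 + 265.096ms (3/7)
9. 1855.67ms @ 3 + 927.835ms (3/2)
10. 2783.505ms @ 9/2 + 132.548ms (3/14)
11. 2916.053ms @ 33/7 + 265.096ms (3/7)
12. 3181.149ms @ 36/7 + 132.548ms (3/14)
13. 3313.697ms @ 75/14 + 132.548ms (3/14)
14. 3446.244ms @ 39/7 + 265.096ms (3/7)

note 4 onset = 9/7b = 795.287ms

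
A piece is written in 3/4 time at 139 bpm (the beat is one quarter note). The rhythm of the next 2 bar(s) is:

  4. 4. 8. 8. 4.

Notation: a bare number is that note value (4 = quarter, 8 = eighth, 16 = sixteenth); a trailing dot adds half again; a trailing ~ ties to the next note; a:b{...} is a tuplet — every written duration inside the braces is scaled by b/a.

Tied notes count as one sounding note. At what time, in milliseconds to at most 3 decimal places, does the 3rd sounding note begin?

note 3 onset = 3b = 1294.964ms

1. 0.0ms @ 0 + 647.482ms (3/2)
2. 647.482ms @ 3/2 + 647.482ms (3/2)
3. 1294.964ms @ 3 + 323.741ms (3/4)
4. 1618.705ms @ 15/4 + 323.741ms (3/4)
5. 1942.446ms @ 9/2 + 647.482ms (3/2)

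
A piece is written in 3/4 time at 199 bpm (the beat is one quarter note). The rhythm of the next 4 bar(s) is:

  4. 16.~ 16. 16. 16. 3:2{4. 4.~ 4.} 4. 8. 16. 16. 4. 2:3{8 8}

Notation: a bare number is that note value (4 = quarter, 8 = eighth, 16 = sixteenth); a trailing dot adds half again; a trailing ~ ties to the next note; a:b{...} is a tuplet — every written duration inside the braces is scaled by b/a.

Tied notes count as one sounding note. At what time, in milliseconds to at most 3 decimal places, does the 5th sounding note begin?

1. 0.0ms @ 0 + 452.261ms (3/2)
2. 452.261ms @ 3/2 + 226.131ms (3/4)
3. 678.392ms @ 9/4 + 113.065ms (3/8)
4. 791.457ms @ 21/8 + 113.065ms (3/8)
5. 904.523ms @ 3 + 301.508ms (1)
6. 1206.03ms @ 4 + 603.015ms (2)
7. 1809.045ms @ 6 + 452.261ms (3/2)
8. 2261.307ms @ 15/2 + 226.131ms (3/4)
9. 2487.437ms @ 33/4 + 113.065ms (3/8)
10. 2600.503ms @ 69/8 + 113.065ms (3/8)
11. 2713.568ms @ 9 + 452.261ms (3/2)
12. 3165.829ms @ 21/2 + 226.131ms (3/4)
13. 3391.96ms @ 45/4 + 226.131ms (3/4)

note 5 onset = 3b = 904.523ms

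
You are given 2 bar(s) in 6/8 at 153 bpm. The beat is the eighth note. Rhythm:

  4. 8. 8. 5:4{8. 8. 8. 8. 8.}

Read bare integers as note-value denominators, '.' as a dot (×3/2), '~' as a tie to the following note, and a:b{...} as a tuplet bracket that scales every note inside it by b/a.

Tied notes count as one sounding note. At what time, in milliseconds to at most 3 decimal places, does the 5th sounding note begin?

1. 0.0ms @ 0 + 1176.471ms (3)
2. 1176.471ms @ 3 + 588.235ms (3/2)
3. 1764.706ms @ 9/2 + 588.235ms (3/2)
4. 2352.941ms @ 6 + 470.588ms (6/5)
5. 2823.529ms @ 36/5 + 470.588ms (6/5)
6. 3294.118ms @ 42/5 + 470.588ms (6/5)
7. 3764.706ms @ 48/5 + 470.588ms (6/5)
8. 4235.294ms @ 54/5 + 470.588ms (6/5)

note 5 onset = 36/5b = 2823.529ms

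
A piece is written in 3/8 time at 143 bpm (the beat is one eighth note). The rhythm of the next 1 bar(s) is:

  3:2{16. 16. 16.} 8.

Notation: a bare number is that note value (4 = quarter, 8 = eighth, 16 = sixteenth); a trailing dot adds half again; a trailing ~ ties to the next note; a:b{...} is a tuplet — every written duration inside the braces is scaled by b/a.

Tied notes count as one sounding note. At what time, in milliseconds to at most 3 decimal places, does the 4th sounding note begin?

1. 0.0ms @ 0 + 209.79ms (1/2)
2. 209.79ms @ 1/2 + 209.79ms (1/2)
3. 419.58ms @ 1 + 209.79ms (1/2)
4. 629.371ms @ 3/2 + 629.371ms (3/2)

note 4 onset = 3/2b = 629.371ms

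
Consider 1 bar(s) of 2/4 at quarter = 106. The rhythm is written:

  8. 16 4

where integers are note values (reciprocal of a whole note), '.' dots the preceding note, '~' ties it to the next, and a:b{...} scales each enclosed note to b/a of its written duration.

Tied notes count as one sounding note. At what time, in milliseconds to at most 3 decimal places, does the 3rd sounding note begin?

1. 0.0ms @ 0 + 424.528ms (3/4)
2. 424.528ms @ 3/4 + 141.509ms (1/4)
3. 566.038ms @ 1 + 566.038ms (1)

note 3 onset = 1b = 566.038ms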